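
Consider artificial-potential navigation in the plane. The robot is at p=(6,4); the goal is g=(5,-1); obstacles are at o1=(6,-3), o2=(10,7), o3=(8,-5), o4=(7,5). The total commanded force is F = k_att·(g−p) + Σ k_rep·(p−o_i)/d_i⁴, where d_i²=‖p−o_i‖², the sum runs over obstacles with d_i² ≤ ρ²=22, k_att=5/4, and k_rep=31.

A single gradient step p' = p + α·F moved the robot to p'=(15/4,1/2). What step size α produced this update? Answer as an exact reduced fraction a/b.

F_att = 5/4·(g−p) = 5/4·(-1,-5) = (-1.2500,-6.2500)
o1: d²=49 > ρ²=22 → inactive
o2: d²=25 > ρ²=22 → inactive
o3: d²=85 > ρ²=22 → inactive
o4: d²=2 ≤ ρ²=22; F_rep = 31·(-1,-1)/2² = (-7.7500,-7.7500)
F = F_att + ΣF_rep = (-9.0000,-14.0000)
Δp = p'−p = (-2.2500,-3.5000); α = Δx/Fx = (-9/4) / (-9) = 1/4
check: Δy/Fy = (-7/2) / (-14) = 1/4 ✓

α = 1/4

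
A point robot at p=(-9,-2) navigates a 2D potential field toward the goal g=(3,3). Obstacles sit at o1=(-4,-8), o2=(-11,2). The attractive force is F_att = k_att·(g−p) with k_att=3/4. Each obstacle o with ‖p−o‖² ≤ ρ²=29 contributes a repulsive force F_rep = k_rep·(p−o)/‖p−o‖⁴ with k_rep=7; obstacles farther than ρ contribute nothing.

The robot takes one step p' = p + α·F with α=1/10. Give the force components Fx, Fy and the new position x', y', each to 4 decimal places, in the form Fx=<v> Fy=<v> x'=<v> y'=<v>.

F_att = 3/4·(g−p) = 3/4·(12,5) = (9.0000,3.7500)
o1: d²=61 > ρ²=29 → inactive
o2: d²=20 ≤ ρ²=29; F_rep = 7·(2,-4)/20² = (0.0350,-0.0700)
F = F_att + ΣF_rep = (9.0350,3.6800)
p' = p + 1/10·F = (-8.0965,-1.6320)

Fx=9.0350 Fy=3.6800 x'=-8.0965 y'=-1.6320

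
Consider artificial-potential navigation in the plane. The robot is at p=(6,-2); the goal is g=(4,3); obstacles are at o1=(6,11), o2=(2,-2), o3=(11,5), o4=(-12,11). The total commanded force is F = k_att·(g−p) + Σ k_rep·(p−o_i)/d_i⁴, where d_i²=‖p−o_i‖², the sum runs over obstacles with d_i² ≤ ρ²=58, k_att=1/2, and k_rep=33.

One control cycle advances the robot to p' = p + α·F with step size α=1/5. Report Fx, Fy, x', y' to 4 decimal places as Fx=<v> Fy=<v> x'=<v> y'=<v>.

Fx=-0.4844 Fy=2.5000 x'=5.9031 y'=-1.5000

F_att = 1/2·(g−p) = 1/2·(-2,5) = (-1.0000,2.5000)
o1: d²=169 > ρ²=58 → inactive
o2: d²=16 ≤ ρ²=58; F_rep = 33·(4,0)/16² = (0.5156,0.0000)
o3: d²=74 > ρ²=58 → inactive
o4: d²=493 > ρ²=58 → inactive
F = F_att + ΣF_rep = (-0.4844,2.5000)
p' = p + 1/5·F = (5.9031,-1.5000)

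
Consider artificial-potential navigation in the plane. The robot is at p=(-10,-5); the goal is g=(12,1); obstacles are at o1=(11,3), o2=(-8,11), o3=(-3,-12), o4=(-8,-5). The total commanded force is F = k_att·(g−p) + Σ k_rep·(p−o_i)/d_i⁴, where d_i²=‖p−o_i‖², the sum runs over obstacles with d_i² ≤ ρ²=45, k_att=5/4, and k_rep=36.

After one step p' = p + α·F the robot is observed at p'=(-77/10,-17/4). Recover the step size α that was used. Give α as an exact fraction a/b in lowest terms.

F_att = 5/4·(g−p) = 5/4·(22,6) = (27.5000,7.5000)
o1: d²=505 > ρ²=45 → inactive
o2: d²=260 > ρ²=45 → inactive
o3: d²=98 > ρ²=45 → inactive
o4: d²=4 ≤ ρ²=45; F_rep = 36·(-2,0)/4² = (-4.5000,0.0000)
F = F_att + ΣF_rep = (23.0000,7.5000)
Δp = p'−p = (2.3000,0.7500); α = Δx/Fx = (23/10) / (23) = 1/10
check: Δy/Fy = (3/4) / (15/2) = 1/10 ✓

α = 1/10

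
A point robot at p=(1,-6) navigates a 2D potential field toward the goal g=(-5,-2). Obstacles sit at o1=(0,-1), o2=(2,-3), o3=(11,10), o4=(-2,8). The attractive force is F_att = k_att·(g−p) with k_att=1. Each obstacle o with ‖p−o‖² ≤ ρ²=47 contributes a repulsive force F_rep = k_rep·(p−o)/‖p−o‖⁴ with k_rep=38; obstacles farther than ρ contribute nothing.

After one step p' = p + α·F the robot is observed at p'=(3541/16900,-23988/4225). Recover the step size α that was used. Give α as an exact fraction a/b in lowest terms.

α = 1/8

F_att = 1·(g−p) = 1·(-6,4) = (-6.0000,4.0000)
o1: d²=26 ≤ ρ²=47; F_rep = 38·(1,-5)/26² = (0.0562,-0.2811)
o2: d²=10 ≤ ρ²=47; F_rep = 38·(-1,-3)/10² = (-0.3800,-1.1400)
o3: d²=356 > ρ²=47 → inactive
o4: d²=205 > ρ²=47 → inactive
F = F_att + ΣF_rep = (-6.3238,2.5789)
Δp = p'−p = (-0.7905,0.3224); α = Δx/Fx = (-13359/16900) / (-26718/4225) = 1/8
check: Δy/Fy = (1362/4225) / (10896/4225) = 1/8 ✓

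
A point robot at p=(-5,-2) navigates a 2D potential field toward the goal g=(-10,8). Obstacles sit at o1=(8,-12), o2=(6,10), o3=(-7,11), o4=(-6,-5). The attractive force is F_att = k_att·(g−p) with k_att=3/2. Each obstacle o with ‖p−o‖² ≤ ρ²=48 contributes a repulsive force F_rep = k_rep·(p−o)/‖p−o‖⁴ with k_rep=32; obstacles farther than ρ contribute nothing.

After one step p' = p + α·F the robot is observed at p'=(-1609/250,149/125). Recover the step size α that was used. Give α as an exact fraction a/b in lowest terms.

α = 1/5

F_att = 3/2·(g−p) = 3/2·(-5,10) = (-7.5000,15.0000)
o1: d²=269 > ρ²=48 → inactive
o2: d²=265 > ρ²=48 → inactive
o3: d²=173 > ρ²=48 → inactive
o4: d²=10 ≤ ρ²=48; F_rep = 32·(1,3)/10² = (0.3200,0.9600)
F = F_att + ΣF_rep = (-7.1800,15.9600)
Δp = p'−p = (-1.4360,3.1920); α = Δx/Fx = (-359/250) / (-359/50) = 1/5
check: Δy/Fy = (399/125) / (399/25) = 1/5 ✓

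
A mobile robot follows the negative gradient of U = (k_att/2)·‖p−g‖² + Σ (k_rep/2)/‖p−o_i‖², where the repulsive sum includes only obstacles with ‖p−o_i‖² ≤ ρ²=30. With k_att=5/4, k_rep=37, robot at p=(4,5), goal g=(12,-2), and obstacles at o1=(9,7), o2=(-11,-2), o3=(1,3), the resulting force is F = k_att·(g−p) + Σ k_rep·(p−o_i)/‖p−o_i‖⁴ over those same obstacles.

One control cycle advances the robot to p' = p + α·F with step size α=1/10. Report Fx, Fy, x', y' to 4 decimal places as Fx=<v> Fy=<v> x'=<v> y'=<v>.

Fx=10.4368 Fy=-8.4001 x'=5.0437 y'=4.1600

F_att = 5/4·(g−p) = 5/4·(8,-7) = (10.0000,-8.7500)
o1: d²=29 ≤ ρ²=30; F_rep = 37·(-5,-2)/29² = (-0.2200,-0.0880)
o2: d²=274 > ρ²=30 → inactive
o3: d²=13 ≤ ρ²=30; F_rep = 37·(3,2)/13² = (0.6568,0.4379)
F = F_att + ΣF_rep = (10.4368,-8.4001)
p' = p + 1/10·F = (5.0437,4.1600)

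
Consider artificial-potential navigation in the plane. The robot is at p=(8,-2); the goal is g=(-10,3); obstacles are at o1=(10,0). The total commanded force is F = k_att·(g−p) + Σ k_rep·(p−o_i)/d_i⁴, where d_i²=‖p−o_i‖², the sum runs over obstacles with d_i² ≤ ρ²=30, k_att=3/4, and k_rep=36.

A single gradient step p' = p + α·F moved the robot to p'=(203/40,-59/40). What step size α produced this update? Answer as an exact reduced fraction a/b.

F_att = 3/4·(g−p) = 3/4·(-18,5) = (-13.5000,3.7500)
o1: d²=8 ≤ ρ²=30; F_rep = 36·(-2,-2)/8² = (-1.1250,-1.1250)
F = F_att + ΣF_rep = (-14.6250,2.6250)
Δp = p'−p = (-2.9250,0.5250); α = Δx/Fx = (-117/40) / (-117/8) = 1/5
check: Δy/Fy = (21/40) / (21/8) = 1/5 ✓

α = 1/5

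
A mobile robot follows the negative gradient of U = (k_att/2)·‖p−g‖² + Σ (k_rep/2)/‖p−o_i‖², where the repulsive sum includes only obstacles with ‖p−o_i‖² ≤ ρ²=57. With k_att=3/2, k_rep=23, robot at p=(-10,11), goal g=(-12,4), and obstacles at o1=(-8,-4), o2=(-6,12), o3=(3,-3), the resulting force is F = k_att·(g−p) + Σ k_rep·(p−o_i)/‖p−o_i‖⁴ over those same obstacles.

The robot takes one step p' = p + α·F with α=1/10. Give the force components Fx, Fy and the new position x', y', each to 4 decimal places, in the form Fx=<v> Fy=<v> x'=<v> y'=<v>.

F_att = 3/2·(g−p) = 3/2·(-2,-7) = (-3.0000,-10.5000)
o1: d²=229 > ρ²=57 → inactive
o2: d²=17 ≤ ρ²=57; F_rep = 23·(-4,-1)/17² = (-0.3183,-0.0796)
o3: d²=365 > ρ²=57 → inactive
F = F_att + ΣF_rep = (-3.3183,-10.5796)
p' = p + 1/10·F = (-10.3318,9.9420)

Fx=-3.3183 Fy=-10.5796 x'=-10.3318 y'=9.9420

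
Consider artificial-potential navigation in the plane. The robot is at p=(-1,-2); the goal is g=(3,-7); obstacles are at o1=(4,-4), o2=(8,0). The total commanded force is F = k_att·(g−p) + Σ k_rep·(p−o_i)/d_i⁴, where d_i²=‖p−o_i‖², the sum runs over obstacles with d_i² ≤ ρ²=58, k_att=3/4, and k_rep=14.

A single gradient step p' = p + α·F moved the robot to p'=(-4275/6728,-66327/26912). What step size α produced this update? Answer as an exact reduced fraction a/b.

F_att = 3/4·(g−p) = 3/4·(4,-5) = (3.0000,-3.7500)
o1: d²=29 ≤ ρ²=58; F_rep = 14·(-5,2)/29² = (-0.0832,0.0333)
o2: d²=85 > ρ²=58 → inactive
F = F_att + ΣF_rep = (2.9168,-3.7167)
Δp = p'−p = (0.3646,-0.4646); α = Δx/Fx = (2453/6728) / (2453/841) = 1/8
check: Δy/Fy = (-12503/26912) / (-12503/3364) = 1/8 ✓

α = 1/8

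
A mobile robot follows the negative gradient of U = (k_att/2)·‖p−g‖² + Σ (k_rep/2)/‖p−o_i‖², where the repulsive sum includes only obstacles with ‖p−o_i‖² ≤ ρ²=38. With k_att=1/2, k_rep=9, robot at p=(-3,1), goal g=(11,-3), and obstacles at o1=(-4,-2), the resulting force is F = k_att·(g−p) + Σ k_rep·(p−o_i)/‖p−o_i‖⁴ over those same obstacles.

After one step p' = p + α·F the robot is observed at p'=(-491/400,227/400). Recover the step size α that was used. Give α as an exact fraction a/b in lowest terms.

α = 1/4

F_att = 1/2·(g−p) = 1/2·(14,-4) = (7.0000,-2.0000)
o1: d²=10 ≤ ρ²=38; F_rep = 9·(1,3)/10² = (0.0900,0.2700)
F = F_att + ΣF_rep = (7.0900,-1.7300)
Δp = p'−p = (1.7725,-0.4325); α = Δx/Fx = (709/400) / (709/100) = 1/4
check: Δy/Fy = (-173/400) / (-173/100) = 1/4 ✓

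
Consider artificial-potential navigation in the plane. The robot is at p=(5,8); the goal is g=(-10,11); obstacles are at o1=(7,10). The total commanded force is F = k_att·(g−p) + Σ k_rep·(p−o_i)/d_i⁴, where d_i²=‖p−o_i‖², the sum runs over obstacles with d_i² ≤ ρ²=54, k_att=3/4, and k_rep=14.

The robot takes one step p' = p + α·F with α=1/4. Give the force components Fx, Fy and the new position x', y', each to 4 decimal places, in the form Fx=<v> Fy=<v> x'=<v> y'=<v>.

Fx=-11.6875 Fy=1.8125 x'=2.0781 y'=8.4531

F_att = 3/4·(g−p) = 3/4·(-15,3) = (-11.2500,2.2500)
o1: d²=8 ≤ ρ²=54; F_rep = 14·(-2,-2)/8² = (-0.4375,-0.4375)
F = F_att + ΣF_rep = (-11.6875,1.8125)
p' = p + 1/4·F = (2.0781,8.4531)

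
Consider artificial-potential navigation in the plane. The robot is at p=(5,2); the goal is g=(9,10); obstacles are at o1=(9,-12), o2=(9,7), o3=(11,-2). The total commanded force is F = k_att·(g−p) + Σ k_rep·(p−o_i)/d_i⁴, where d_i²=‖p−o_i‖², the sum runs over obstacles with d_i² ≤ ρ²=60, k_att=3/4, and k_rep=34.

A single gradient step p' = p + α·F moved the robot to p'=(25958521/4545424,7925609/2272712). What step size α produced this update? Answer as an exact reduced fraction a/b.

F_att = 3/4·(g−p) = 3/4·(4,8) = (3.0000,6.0000)
o1: d²=212 > ρ²=60 → inactive
o2: d²=41 ≤ ρ²=60; F_rep = 34·(-4,-5)/41² = (-0.0809,-0.1011)
o3: d²=52 ≤ ρ²=60; F_rep = 34·(-6,4)/52² = (-0.0754,0.0503)
F = F_att + ΣF_rep = (2.8437,5.9492)
Δp = p'−p = (0.7109,1.4873); α = Δx/Fx = (3231401/4545424) / (3231401/1136356) = 1/4
check: Δy/Fy = (3380185/2272712) / (3380185/568178) = 1/4 ✓

α = 1/4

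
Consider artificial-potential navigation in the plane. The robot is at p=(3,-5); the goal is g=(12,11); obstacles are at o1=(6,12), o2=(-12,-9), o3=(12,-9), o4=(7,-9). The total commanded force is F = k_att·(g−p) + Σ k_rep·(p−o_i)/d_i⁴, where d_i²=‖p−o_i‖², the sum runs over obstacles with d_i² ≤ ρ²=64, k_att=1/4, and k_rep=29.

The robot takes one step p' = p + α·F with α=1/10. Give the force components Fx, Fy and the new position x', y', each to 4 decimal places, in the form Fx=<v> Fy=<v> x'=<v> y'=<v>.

Fx=2.1367 Fy=4.1133 x'=3.2137 y'=-4.5887

F_att = 1/4·(g−p) = 1/4·(9,16) = (2.2500,4.0000)
o1: d²=298 > ρ²=64 → inactive
o2: d²=241 > ρ²=64 → inactive
o3: d²=97 > ρ²=64 → inactive
o4: d²=32 ≤ ρ²=64; F_rep = 29·(-4,4)/32² = (-0.1133,0.1133)
F = F_att + ΣF_rep = (2.1367,4.1133)
p' = p + 1/10·F = (3.2137,-4.5887)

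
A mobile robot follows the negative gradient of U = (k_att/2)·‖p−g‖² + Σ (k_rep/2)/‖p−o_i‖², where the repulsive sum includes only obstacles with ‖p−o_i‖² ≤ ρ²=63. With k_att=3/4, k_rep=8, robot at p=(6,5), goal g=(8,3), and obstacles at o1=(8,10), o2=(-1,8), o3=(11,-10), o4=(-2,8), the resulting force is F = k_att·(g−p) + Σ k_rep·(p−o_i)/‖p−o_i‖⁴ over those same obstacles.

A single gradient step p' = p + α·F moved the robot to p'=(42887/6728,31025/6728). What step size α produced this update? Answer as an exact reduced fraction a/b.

α = 1/4

F_att = 3/4·(g−p) = 3/4·(2,-2) = (1.5000,-1.5000)
o1: d²=29 ≤ ρ²=63; F_rep = 8·(-2,-5)/29² = (-0.0190,-0.0476)
o2: d²=58 ≤ ρ²=63; F_rep = 8·(7,-3)/58² = (0.0166,-0.0071)
o3: d²=250 > ρ²=63 → inactive
o4: d²=73 > ρ²=63 → inactive
F = F_att + ΣF_rep = (1.4976,-1.5547)
Δp = p'−p = (0.3744,-0.3887); α = Δx/Fx = (2519/6728) / (2519/1682) = 1/4
check: Δy/Fy = (-2615/6728) / (-2615/1682) = 1/4 ✓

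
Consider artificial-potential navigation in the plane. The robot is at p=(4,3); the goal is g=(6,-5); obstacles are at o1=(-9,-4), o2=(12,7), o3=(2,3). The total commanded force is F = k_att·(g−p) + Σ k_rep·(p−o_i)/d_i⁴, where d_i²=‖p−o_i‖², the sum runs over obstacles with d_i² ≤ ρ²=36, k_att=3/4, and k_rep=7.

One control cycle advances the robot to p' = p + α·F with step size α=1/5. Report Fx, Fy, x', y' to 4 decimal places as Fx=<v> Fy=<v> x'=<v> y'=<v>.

Fx=2.3750 Fy=-6.0000 x'=4.4750 y'=1.8000

F_att = 3/4·(g−p) = 3/4·(2,-8) = (1.5000,-6.0000)
o1: d²=218 > ρ²=36 → inactive
o2: d²=80 > ρ²=36 → inactive
o3: d²=4 ≤ ρ²=36; F_rep = 7·(2,0)/4² = (0.8750,0.0000)
F = F_att + ΣF_rep = (2.3750,-6.0000)
p' = p + 1/5·F = (4.4750,1.8000)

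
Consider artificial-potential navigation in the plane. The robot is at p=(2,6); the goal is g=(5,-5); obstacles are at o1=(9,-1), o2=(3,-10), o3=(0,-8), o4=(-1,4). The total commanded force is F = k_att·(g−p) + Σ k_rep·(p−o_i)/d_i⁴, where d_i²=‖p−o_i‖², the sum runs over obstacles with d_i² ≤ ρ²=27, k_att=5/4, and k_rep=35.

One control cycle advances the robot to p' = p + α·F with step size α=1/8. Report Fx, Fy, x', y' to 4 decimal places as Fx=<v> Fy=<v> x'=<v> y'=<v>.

F_att = 5/4·(g−p) = 5/4·(3,-11) = (3.7500,-13.7500)
o1: d²=98 > ρ²=27 → inactive
o2: d²=257 > ρ²=27 → inactive
o3: d²=200 > ρ²=27 → inactive
o4: d²=13 ≤ ρ²=27; F_rep = 35·(3,2)/13² = (0.6213,0.4142)
F = F_att + ΣF_rep = (4.3713,-13.3358)
p' = p + 1/8·F = (2.5464,4.3330)

Fx=4.3713 Fy=-13.3358 x'=2.5464 y'=4.3330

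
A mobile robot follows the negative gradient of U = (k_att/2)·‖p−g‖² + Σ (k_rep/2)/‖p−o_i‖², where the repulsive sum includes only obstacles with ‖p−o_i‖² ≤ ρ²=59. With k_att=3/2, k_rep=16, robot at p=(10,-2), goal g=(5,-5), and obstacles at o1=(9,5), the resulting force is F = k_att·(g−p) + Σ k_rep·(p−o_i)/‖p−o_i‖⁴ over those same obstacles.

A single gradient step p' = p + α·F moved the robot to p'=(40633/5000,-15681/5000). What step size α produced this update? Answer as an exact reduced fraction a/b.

F_att = 3/2·(g−p) = 3/2·(-5,-3) = (-7.5000,-4.5000)
o1: d²=50 ≤ ρ²=59; F_rep = 16·(1,-7)/50² = (0.0064,-0.0448)
F = F_att + ΣF_rep = (-7.4936,-4.5448)
Δp = p'−p = (-1.8734,-1.1362); α = Δx/Fx = (-9367/5000) / (-9367/1250) = 1/4
check: Δy/Fy = (-5681/5000) / (-5681/1250) = 1/4 ✓

α = 1/4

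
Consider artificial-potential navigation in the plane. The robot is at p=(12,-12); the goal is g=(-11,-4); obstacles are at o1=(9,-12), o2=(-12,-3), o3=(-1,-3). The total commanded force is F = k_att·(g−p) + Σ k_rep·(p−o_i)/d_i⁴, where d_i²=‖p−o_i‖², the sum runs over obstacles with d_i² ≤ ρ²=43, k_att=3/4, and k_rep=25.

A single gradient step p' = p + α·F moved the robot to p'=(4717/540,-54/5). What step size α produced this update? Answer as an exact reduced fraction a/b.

F_att = 3/4·(g−p) = 3/4·(-23,8) = (-17.2500,6.0000)
o1: d²=9 ≤ ρ²=43; F_rep = 25·(3,0)/9² = (0.9259,0.0000)
o2: d²=657 > ρ²=43 → inactive
o3: d²=250 > ρ²=43 → inactive
F = F_att + ΣF_rep = (-16.3241,6.0000)
Δp = p'−p = (-3.2648,1.2000); α = Δx/Fx = (-1763/540) / (-1763/108) = 1/5
check: Δy/Fy = (6/5) / (6) = 1/5 ✓

α = 1/5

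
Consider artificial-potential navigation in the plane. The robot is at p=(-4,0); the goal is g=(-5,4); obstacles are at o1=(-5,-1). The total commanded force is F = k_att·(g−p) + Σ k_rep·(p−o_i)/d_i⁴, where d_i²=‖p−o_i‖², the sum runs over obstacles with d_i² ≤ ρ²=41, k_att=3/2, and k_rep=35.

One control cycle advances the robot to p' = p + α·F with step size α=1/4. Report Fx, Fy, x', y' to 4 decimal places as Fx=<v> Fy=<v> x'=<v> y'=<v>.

F_att = 3/2·(g−p) = 3/2·(-1,4) = (-1.5000,6.0000)
o1: d²=2 ≤ ρ²=41; F_rep = 35·(1,1)/2² = (8.7500,8.7500)
F = F_att + ΣF_rep = (7.2500,14.7500)
p' = p + 1/4·F = (-2.1875,3.6875)

Fx=7.2500 Fy=14.7500 x'=-2.1875 y'=3.6875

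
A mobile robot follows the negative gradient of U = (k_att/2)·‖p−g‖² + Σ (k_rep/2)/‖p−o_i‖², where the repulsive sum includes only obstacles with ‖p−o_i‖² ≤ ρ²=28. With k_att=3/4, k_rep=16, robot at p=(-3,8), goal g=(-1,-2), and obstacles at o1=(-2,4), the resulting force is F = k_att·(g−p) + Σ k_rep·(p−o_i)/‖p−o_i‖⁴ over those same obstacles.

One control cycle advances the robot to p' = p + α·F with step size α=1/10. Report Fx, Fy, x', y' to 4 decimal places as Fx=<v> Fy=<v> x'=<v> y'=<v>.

F_att = 3/4·(g−p) = 3/4·(2,-10) = (1.5000,-7.5000)
o1: d²=17 ≤ ρ²=28; F_rep = 16·(-1,4)/17² = (-0.0554,0.2215)
F = F_att + ΣF_rep = (1.4446,-7.2785)
p' = p + 1/10·F = (-2.8555,7.2721)

Fx=1.4446 Fy=-7.2785 x'=-2.8555 y'=7.2721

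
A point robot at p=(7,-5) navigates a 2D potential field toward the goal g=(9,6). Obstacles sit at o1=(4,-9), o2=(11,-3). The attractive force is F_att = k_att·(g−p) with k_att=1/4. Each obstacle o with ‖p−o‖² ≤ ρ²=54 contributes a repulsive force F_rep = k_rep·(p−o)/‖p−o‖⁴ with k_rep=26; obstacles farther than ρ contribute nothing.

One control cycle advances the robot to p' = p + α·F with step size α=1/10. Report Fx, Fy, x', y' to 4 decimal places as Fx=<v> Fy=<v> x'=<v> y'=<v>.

F_att = 1/4·(g−p) = 1/4·(2,11) = (0.5000,2.7500)
o1: d²=25 ≤ ρ²=54; F_rep = 26·(3,4)/25² = (0.1248,0.1664)
o2: d²=20 ≤ ρ²=54; F_rep = 26·(-4,-2)/20² = (-0.2600,-0.1300)
F = F_att + ΣF_rep = (0.3648,2.7864)
p' = p + 1/10·F = (7.0365,-4.7214)

Fx=0.3648 Fy=2.7864 x'=7.0365 y'=-4.7214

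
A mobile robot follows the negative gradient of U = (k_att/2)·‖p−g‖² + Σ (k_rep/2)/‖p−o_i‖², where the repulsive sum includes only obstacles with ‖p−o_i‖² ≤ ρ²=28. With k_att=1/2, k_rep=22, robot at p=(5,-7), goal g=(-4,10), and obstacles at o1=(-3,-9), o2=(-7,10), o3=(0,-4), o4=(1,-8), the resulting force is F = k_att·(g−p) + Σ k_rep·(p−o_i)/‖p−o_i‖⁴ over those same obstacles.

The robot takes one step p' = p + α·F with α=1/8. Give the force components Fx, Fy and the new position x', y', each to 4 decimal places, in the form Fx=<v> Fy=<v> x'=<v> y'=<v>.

Fx=-4.1955 Fy=8.5761 x'=4.4756 y'=-5.9280

F_att = 1/2·(g−p) = 1/2·(-9,17) = (-4.5000,8.5000)
o1: d²=68 > ρ²=28 → inactive
o2: d²=433 > ρ²=28 → inactive
o3: d²=34 > ρ²=28 → inactive
o4: d²=17 ≤ ρ²=28; F_rep = 22·(4,1)/17² = (0.3045,0.0761)
F = F_att + ΣF_rep = (-4.1955,8.5761)
p' = p + 1/8·F = (4.4756,-5.9280)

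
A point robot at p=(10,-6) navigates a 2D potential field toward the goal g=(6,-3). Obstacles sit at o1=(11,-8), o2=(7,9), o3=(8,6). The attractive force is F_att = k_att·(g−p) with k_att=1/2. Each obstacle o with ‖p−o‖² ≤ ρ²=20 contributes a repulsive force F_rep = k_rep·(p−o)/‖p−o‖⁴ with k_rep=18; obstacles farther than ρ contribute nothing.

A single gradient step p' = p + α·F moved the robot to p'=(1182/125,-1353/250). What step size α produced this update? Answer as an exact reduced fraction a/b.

α = 1/5

F_att = 1/2·(g−p) = 1/2·(-4,3) = (-2.0000,1.5000)
o1: d²=5 ≤ ρ²=20; F_rep = 18·(-1,2)/5² = (-0.7200,1.4400)
o2: d²=234 > ρ²=20 → inactive
o3: d²=148 > ρ²=20 → inactive
F = F_att + ΣF_rep = (-2.7200,2.9400)
Δp = p'−p = (-0.5440,0.5880); α = Δx/Fx = (-68/125) / (-68/25) = 1/5
check: Δy/Fy = (147/250) / (147/50) = 1/5 ✓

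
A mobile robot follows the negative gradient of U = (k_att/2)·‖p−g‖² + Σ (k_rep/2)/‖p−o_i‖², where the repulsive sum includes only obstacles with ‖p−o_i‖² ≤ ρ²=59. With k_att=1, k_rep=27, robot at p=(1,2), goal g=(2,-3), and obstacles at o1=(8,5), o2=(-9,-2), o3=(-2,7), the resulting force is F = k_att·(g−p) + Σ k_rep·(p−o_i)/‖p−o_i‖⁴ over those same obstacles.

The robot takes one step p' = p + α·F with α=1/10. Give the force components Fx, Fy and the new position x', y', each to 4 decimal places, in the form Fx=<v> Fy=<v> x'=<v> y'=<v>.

Fx=1.0139 Fy=-5.1409 x'=1.1014 y'=1.4859

F_att = 1·(g−p) = 1·(1,-5) = (1.0000,-5.0000)
o1: d²=58 ≤ ρ²=59; F_rep = 27·(-7,-3)/58² = (-0.0562,-0.0241)
o2: d²=116 > ρ²=59 → inactive
o3: d²=34 ≤ ρ²=59; F_rep = 27·(3,-5)/34² = (0.0701,-0.1168)
F = F_att + ΣF_rep = (1.0139,-5.1409)
p' = p + 1/10·F = (1.1014,1.4859)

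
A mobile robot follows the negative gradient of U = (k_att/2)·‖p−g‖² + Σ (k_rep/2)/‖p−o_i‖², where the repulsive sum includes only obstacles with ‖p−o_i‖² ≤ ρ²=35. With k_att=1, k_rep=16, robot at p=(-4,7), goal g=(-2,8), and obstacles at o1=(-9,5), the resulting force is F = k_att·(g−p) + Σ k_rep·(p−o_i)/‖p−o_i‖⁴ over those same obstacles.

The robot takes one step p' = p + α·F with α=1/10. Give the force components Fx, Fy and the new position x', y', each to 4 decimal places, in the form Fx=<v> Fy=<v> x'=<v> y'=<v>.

F_att = 1·(g−p) = 1·(2,1) = (2.0000,1.0000)
o1: d²=29 ≤ ρ²=35; F_rep = 16·(5,2)/29² = (0.0951,0.0380)
F = F_att + ΣF_rep = (2.0951,1.0380)
p' = p + 1/10·F = (-3.7905,7.1038)

Fx=2.0951 Fy=1.0380 x'=-3.7905 y'=7.1038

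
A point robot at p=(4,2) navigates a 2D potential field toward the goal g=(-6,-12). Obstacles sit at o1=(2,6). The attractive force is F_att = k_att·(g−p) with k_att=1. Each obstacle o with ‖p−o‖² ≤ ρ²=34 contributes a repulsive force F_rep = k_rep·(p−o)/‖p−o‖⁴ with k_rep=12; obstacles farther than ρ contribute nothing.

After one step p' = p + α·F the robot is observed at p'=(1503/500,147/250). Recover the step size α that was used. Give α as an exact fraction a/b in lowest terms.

α = 1/10

F_att = 1·(g−p) = 1·(-10,-14) = (-10.0000,-14.0000)
o1: d²=20 ≤ ρ²=34; F_rep = 12·(2,-4)/20² = (0.0600,-0.1200)
F = F_att + ΣF_rep = (-9.9400,-14.1200)
Δp = p'−p = (-0.9940,-1.4120); α = Δx/Fx = (-497/500) / (-497/50) = 1/10
check: Δy/Fy = (-353/250) / (-353/25) = 1/10 ✓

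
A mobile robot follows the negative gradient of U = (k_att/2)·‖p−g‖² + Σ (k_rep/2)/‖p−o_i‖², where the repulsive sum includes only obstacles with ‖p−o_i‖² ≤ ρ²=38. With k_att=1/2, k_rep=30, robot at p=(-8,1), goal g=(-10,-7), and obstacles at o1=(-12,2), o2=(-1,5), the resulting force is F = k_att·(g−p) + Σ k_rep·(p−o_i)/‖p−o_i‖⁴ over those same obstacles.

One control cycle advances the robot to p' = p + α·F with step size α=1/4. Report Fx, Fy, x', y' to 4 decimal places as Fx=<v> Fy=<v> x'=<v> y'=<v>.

F_att = 1/2·(g−p) = 1/2·(-2,-8) = (-1.0000,-4.0000)
o1: d²=17 ≤ ρ²=38; F_rep = 30·(4,-1)/17² = (0.4152,-0.1038)
o2: d²=65 > ρ²=38 → inactive
F = F_att + ΣF_rep = (-0.5848,-4.1038)
p' = p + 1/4·F = (-8.1462,-0.0260)

Fx=-0.5848 Fy=-4.1038 x'=-8.1462 y'=-0.0260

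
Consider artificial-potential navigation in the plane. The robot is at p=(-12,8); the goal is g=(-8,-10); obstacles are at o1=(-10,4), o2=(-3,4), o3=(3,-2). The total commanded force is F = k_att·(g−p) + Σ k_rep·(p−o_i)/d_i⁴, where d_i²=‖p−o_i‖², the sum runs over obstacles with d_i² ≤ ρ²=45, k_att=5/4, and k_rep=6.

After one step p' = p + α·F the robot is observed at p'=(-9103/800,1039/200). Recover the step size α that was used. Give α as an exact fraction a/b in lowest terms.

α = 1/8

F_att = 5/4·(g−p) = 5/4·(4,-18) = (5.0000,-22.5000)
o1: d²=20 ≤ ρ²=45; F_rep = 6·(-2,4)/20² = (-0.0300,0.0600)
o2: d²=97 > ρ²=45 → inactive
o3: d²=325 > ρ²=45 → inactive
F = F_att + ΣF_rep = (4.9700,-22.4400)
Δp = p'−p = (0.6212,-2.8050); α = Δx/Fx = (497/800) / (497/100) = 1/8
check: Δy/Fy = (-561/200) / (-561/25) = 1/8 ✓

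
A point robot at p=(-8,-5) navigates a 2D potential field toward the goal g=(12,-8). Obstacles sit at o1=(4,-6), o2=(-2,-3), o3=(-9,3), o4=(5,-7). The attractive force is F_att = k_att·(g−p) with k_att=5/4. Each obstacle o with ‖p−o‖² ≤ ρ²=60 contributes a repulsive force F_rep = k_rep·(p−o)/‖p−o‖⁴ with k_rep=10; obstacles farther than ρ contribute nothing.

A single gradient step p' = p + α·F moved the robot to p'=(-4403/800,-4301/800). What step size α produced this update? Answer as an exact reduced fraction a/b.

α = 1/10

F_att = 5/4·(g−p) = 5/4·(20,-3) = (25.0000,-3.7500)
o1: d²=145 > ρ²=60 → inactive
o2: d²=40 ≤ ρ²=60; F_rep = 10·(-6,-2)/40² = (-0.0375,-0.0125)
o3: d²=65 > ρ²=60 → inactive
o4: d²=173 > ρ²=60 → inactive
F = F_att + ΣF_rep = (24.9625,-3.7625)
Δp = p'−p = (2.4962,-0.3762); α = Δx/Fx = (1997/800) / (1997/80) = 1/10
check: Δy/Fy = (-301/800) / (-301/80) = 1/10 ✓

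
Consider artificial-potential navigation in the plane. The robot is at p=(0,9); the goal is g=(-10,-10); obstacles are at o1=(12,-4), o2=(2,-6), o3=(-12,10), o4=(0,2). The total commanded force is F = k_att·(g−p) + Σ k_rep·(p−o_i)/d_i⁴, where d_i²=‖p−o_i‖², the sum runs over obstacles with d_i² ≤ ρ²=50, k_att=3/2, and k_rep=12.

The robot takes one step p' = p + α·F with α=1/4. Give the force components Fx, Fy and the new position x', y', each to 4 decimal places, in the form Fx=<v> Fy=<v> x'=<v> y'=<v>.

F_att = 3/2·(g−p) = 3/2·(-10,-19) = (-15.0000,-28.5000)
o1: d²=313 > ρ²=50 → inactive
o2: d²=229 > ρ²=50 → inactive
o3: d²=145 > ρ²=50 → inactive
o4: d²=49 ≤ ρ²=50; F_rep = 12·(0,7)/49² = (0.0000,0.0350)
F = F_att + ΣF_rep = (-15.0000,-28.4650)
p' = p + 1/4·F = (-3.7500,1.8837)

Fx=-15.0000 Fy=-28.4650 x'=-3.7500 y'=1.8837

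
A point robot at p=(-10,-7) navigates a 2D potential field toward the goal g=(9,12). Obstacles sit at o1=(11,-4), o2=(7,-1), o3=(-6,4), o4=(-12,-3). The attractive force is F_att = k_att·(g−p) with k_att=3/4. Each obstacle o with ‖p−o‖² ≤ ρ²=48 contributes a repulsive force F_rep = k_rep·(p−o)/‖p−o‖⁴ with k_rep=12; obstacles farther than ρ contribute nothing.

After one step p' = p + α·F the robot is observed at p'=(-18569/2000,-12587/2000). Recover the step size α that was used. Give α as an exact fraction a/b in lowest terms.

F_att = 3/4·(g−p) = 3/4·(19,19) = (14.2500,14.2500)
o1: d²=450 > ρ²=48 → inactive
o2: d²=325 > ρ²=48 → inactive
o3: d²=137 > ρ²=48 → inactive
o4: d²=20 ≤ ρ²=48; F_rep = 12·(2,-4)/20² = (0.0600,-0.1200)
F = F_att + ΣF_rep = (14.3100,14.1300)
Δp = p'−p = (0.7155,0.7065); α = Δx/Fx = (1431/2000) / (1431/100) = 1/20
check: Δy/Fy = (1413/2000) / (1413/100) = 1/20 ✓

α = 1/20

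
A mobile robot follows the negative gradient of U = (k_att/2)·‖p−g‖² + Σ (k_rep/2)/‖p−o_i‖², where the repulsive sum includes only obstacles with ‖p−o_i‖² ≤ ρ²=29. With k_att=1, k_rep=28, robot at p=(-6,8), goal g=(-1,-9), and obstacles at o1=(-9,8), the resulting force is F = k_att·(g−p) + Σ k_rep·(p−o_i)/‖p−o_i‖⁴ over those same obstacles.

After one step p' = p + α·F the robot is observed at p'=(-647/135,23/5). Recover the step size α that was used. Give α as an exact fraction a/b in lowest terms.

F_att = 1·(g−p) = 1·(5,-17) = (5.0000,-17.0000)
o1: d²=9 ≤ ρ²=29; F_rep = 28·(3,0)/9² = (1.0370,0.0000)
F = F_att + ΣF_rep = (6.0370,-17.0000)
Δp = p'−p = (1.2074,-3.4000); α = Δx/Fx = (163/135) / (163/27) = 1/5
check: Δy/Fy = (-17/5) / (-17) = 1/5 ✓

α = 1/5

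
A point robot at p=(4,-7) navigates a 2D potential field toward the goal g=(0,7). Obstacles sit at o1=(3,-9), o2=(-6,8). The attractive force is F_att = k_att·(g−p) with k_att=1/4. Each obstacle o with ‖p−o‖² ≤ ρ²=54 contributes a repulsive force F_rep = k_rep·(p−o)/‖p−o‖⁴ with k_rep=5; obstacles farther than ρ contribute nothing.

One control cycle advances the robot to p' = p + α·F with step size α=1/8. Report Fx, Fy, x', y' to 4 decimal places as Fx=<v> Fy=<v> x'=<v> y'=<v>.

F_att = 1/4·(g−p) = 1/4·(-4,14) = (-1.0000,3.5000)
o1: d²=5 ≤ ρ²=54; F_rep = 5·(1,2)/5² = (0.2000,0.4000)
o2: d²=325 > ρ²=54 → inactive
F = F_att + ΣF_rep = (-0.8000,3.9000)
p' = p + 1/8·F = (3.9000,-6.5125)

Fx=-0.8000 Fy=3.9000 x'=3.9000 y'=-6.5125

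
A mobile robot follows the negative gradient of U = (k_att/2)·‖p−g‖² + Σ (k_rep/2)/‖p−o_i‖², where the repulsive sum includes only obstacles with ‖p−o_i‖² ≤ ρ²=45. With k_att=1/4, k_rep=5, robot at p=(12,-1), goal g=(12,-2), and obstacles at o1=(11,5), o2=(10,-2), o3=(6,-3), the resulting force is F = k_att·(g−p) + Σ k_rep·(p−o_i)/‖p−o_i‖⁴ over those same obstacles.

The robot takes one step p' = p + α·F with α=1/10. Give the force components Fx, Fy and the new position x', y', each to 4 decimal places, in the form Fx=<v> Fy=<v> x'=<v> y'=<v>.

Fx=0.4224 Fy=-0.0657 x'=12.0422 y'=-1.0066

F_att = 1/4·(g−p) = 1/4·(0,-1) = (0.0000,-0.2500)
o1: d²=37 ≤ ρ²=45; F_rep = 5·(1,-6)/37² = (0.0037,-0.0219)
o2: d²=5 ≤ ρ²=45; F_rep = 5·(2,1)/5² = (0.4000,0.2000)
o3: d²=40 ≤ ρ²=45; F_rep = 5·(6,2)/40² = (0.0187,0.0063)
F = F_att + ΣF_rep = (0.4224,-0.0657)
p' = p + 1/10·F = (12.0422,-1.0066)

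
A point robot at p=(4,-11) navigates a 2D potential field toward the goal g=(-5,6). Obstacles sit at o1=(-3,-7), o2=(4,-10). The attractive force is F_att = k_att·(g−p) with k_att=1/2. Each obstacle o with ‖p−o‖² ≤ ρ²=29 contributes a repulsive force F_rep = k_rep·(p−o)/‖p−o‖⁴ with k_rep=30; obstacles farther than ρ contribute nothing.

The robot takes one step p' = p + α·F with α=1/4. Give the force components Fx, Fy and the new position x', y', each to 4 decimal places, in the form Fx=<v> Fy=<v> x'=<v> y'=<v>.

Fx=-4.5000 Fy=-21.5000 x'=2.8750 y'=-16.3750

F_att = 1/2·(g−p) = 1/2·(-9,17) = (-4.5000,8.5000)
o1: d²=65 > ρ²=29 → inactive
o2: d²=1 ≤ ρ²=29; F_rep = 30·(0,-1)/1² = (0.0000,-30.0000)
F = F_att + ΣF_rep = (-4.5000,-21.5000)
p' = p + 1/4·F = (2.8750,-16.3750)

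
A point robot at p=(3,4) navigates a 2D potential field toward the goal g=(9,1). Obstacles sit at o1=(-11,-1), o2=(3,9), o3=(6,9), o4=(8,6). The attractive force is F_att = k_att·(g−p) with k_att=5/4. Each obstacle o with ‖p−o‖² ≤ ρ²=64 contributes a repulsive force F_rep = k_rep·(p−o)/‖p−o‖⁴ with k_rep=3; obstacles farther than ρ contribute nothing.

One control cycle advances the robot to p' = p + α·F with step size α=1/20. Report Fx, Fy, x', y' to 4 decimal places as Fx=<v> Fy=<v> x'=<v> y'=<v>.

F_att = 5/4·(g−p) = 5/4·(6,-3) = (7.5000,-3.7500)
o1: d²=221 > ρ²=64 → inactive
o2: d²=25 ≤ ρ²=64; F_rep = 3·(0,-5)/25² = (0.0000,-0.0240)
o3: d²=34 ≤ ρ²=64; F_rep = 3·(-3,-5)/34² = (-0.0078,-0.0130)
o4: d²=29 ≤ ρ²=64; F_rep = 3·(-5,-2)/29² = (-0.0178,-0.0071)
F = F_att + ΣF_rep = (7.4744,-3.7941)
p' = p + 1/20·F = (3.3737,3.8103)

Fx=7.4744 Fy=-3.7941 x'=3.3737 y'=3.8103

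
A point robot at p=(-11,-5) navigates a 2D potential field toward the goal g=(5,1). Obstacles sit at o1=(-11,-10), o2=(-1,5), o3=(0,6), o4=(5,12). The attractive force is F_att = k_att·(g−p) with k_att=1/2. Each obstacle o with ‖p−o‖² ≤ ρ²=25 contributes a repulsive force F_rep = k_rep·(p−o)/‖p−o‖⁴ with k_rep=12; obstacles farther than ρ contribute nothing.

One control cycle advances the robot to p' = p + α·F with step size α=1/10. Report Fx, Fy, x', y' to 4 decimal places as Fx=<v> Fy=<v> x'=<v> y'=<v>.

F_att = 1/2·(g−p) = 1/2·(16,6) = (8.0000,3.0000)
o1: d²=25 ≤ ρ²=25; F_rep = 12·(0,5)/25² = (0.0000,0.0960)
o2: d²=200 > ρ²=25 → inactive
o3: d²=242 > ρ²=25 → inactive
o4: d²=545 > ρ²=25 → inactive
F = F_att + ΣF_rep = (8.0000,3.0960)
p' = p + 1/10·F = (-10.2000,-4.6904)

Fx=8.0000 Fy=3.0960 x'=-10.2000 y'=-4.6904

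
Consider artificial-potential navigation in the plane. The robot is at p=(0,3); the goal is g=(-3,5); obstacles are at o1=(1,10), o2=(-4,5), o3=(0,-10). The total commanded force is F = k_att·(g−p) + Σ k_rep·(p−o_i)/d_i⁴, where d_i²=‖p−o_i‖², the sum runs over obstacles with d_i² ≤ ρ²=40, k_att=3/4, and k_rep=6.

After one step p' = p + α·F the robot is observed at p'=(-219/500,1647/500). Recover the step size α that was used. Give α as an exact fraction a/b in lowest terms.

F_att = 3/4·(g−p) = 3/4·(-3,2) = (-2.2500,1.5000)
o1: d²=50 > ρ²=40 → inactive
o2: d²=20 ≤ ρ²=40; F_rep = 6·(4,-2)/20² = (0.0600,-0.0300)
o3: d²=169 > ρ²=40 → inactive
F = F_att + ΣF_rep = (-2.1900,1.4700)
Δp = p'−p = (-0.4380,0.2940); α = Δx/Fx = (-219/500) / (-219/100) = 1/5
check: Δy/Fy = (147/500) / (147/100) = 1/5 ✓

α = 1/5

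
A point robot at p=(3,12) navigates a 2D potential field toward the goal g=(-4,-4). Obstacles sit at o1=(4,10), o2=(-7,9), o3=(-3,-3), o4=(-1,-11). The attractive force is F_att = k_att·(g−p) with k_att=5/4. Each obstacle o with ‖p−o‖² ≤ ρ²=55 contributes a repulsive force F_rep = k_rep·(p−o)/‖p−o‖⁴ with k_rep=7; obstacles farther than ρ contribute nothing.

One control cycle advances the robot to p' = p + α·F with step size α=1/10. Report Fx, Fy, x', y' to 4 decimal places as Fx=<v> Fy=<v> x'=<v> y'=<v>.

Fx=-9.0300 Fy=-19.4400 x'=2.0970 y'=10.0560

F_att = 5/4·(g−p) = 5/4·(-7,-16) = (-8.7500,-20.0000)
o1: d²=5 ≤ ρ²=55; F_rep = 7·(-1,2)/5² = (-0.2800,0.5600)
o2: d²=109 > ρ²=55 → inactive
o3: d²=261 > ρ²=55 → inactive
o4: d²=545 > ρ²=55 → inactive
F = F_att + ΣF_rep = (-9.0300,-19.4400)
p' = p + 1/10·F = (2.0970,10.0560)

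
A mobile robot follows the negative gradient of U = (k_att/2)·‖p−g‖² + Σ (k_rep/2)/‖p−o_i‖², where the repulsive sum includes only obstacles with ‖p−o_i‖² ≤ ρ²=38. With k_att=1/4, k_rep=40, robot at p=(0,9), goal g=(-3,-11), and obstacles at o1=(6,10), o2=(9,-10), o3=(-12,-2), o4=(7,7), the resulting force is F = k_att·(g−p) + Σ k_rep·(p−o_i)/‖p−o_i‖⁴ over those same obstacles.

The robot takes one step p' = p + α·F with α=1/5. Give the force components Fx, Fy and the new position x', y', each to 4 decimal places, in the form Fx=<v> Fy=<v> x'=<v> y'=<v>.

Fx=-0.9253 Fy=-5.0292 x'=-0.1851 y'=7.9942

F_att = 1/4·(g−p) = 1/4·(-3,-20) = (-0.7500,-5.0000)
o1: d²=37 ≤ ρ²=38; F_rep = 40·(-6,-1)/37² = (-0.1753,-0.0292)
o2: d²=442 > ρ²=38 → inactive
o3: d²=265 > ρ²=38 → inactive
o4: d²=53 > ρ²=38 → inactive
F = F_att + ΣF_rep = (-0.9253,-5.0292)
p' = p + 1/5·F = (-0.1851,7.9942)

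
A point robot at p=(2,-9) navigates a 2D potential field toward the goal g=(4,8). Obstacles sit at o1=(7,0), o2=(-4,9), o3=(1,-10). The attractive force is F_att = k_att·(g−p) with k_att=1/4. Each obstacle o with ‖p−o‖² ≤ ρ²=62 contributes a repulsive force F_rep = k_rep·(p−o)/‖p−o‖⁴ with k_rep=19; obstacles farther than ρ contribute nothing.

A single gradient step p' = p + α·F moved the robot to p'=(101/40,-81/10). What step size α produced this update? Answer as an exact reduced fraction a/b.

α = 1/10

F_att = 1/4·(g−p) = 1/4·(2,17) = (0.5000,4.2500)
o1: d²=106 > ρ²=62 → inactive
o2: d²=360 > ρ²=62 → inactive
o3: d²=2 ≤ ρ²=62; F_rep = 19·(1,1)/2² = (4.7500,4.7500)
F = F_att + ΣF_rep = (5.2500,9.0000)
Δp = p'−p = (0.5250,0.9000); α = Δx/Fx = (21/40) / (21/4) = 1/10
check: Δy/Fy = (9/10) / (9) = 1/10 ✓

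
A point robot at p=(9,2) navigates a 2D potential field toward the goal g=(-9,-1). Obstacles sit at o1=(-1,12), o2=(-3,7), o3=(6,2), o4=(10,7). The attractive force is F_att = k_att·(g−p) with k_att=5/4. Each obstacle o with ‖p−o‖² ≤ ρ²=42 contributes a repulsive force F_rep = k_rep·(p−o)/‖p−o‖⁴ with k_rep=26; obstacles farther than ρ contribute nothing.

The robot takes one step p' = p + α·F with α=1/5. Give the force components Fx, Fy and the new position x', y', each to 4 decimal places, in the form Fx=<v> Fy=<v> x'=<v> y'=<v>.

Fx=-21.5755 Fy=-3.9423 x'=4.6849 y'=1.2115

F_att = 5/4·(g−p) = 5/4·(-18,-3) = (-22.5000,-3.7500)
o1: d²=200 > ρ²=42 → inactive
o2: d²=169 > ρ²=42 → inactive
o3: d²=9 ≤ ρ²=42; F_rep = 26·(3,0)/9² = (0.9630,0.0000)
o4: d²=26 ≤ ρ²=42; F_rep = 26·(-1,-5)/26² = (-0.0385,-0.1923)
F = F_att + ΣF_rep = (-21.5755,-3.9423)
p' = p + 1/5·F = (4.6849,1.2115)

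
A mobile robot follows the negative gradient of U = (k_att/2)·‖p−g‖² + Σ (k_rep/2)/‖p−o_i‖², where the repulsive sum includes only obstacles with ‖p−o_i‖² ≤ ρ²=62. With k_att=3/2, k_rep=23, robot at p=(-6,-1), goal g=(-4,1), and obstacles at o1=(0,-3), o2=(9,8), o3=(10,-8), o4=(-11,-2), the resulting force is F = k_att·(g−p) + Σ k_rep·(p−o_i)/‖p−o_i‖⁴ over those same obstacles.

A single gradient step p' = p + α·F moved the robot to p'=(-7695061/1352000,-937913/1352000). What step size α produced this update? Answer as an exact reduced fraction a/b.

α = 1/10

F_att = 3/2·(g−p) = 3/2·(2,2) = (3.0000,3.0000)
o1: d²=40 ≤ ρ²=62; F_rep = 23·(-6,2)/40² = (-0.0862,0.0288)
o2: d²=306 > ρ²=62 → inactive
o3: d²=305 > ρ²=62 → inactive
o4: d²=26 ≤ ρ²=62; F_rep = 23·(5,1)/26² = (0.1701,0.0340)
F = F_att + ΣF_rep = (3.0839,3.0628)
Δp = p'−p = (0.3084,0.3063); α = Δx/Fx = (416939/1352000) / (416939/135200) = 1/10
check: Δy/Fy = (414087/1352000) / (414087/135200) = 1/10 ✓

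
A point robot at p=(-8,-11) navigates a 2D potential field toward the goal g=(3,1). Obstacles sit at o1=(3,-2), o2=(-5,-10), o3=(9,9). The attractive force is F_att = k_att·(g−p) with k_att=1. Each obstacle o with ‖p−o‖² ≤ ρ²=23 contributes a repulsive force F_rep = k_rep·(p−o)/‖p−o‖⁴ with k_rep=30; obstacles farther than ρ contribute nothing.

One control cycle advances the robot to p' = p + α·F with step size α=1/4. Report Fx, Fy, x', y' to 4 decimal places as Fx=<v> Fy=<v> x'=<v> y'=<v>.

Fx=10.1000 Fy=11.7000 x'=-5.4750 y'=-8.0750

F_att = 1·(g−p) = 1·(11,12) = (11.0000,12.0000)
o1: d²=202 > ρ²=23 → inactive
o2: d²=10 ≤ ρ²=23; F_rep = 30·(-3,-1)/10² = (-0.9000,-0.3000)
o3: d²=689 > ρ²=23 → inactive
F = F_att + ΣF_rep = (10.1000,11.7000)
p' = p + 1/4·F = (-5.4750,-8.0750)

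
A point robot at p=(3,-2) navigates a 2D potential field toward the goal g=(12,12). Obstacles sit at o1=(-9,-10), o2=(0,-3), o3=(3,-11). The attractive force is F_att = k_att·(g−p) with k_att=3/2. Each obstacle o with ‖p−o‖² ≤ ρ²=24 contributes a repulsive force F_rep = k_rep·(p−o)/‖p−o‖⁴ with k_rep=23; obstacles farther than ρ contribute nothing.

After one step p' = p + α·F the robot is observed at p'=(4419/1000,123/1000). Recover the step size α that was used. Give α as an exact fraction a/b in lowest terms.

α = 1/10

F_att = 3/2·(g−p) = 3/2·(9,14) = (13.5000,21.0000)
o1: d²=208 > ρ²=24 → inactive
o2: d²=10 ≤ ρ²=24; F_rep = 23·(3,1)/10² = (0.6900,0.2300)
o3: d²=81 > ρ²=24 → inactive
F = F_att + ΣF_rep = (14.1900,21.2300)
Δp = p'−p = (1.4190,2.1230); α = Δx/Fx = (1419/1000) / (1419/100) = 1/10
check: Δy/Fy = (2123/1000) / (2123/100) = 1/10 ✓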